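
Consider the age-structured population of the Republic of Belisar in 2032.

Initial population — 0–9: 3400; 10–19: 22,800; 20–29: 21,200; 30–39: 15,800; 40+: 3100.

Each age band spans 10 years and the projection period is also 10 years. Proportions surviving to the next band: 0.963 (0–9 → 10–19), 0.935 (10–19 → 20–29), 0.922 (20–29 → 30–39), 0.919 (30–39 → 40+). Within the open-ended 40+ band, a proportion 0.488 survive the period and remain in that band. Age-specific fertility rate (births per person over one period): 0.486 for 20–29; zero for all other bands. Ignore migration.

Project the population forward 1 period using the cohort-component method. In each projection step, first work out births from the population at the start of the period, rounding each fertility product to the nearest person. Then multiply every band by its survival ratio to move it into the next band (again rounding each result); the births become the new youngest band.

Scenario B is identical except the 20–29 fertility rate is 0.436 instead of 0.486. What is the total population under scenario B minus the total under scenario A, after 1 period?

-1060

Period 1:
Births: 21200 * 0.486 = 10303
10–19: 3400 * 0.963 = 3274
20–29: 22800 * 0.935 = 21318
30–39: 21200 * 0.922 = 19546
40+: 15800 * 0.919 + 3100 * 0.488 = 14520 + 1513 = 16033
Giving 10303 / 3274 / 21318 / 19546 / 16033.
Scenario A total after 1 period: 70474
Scenario B projection —
Period 1:
Births: 21200 * 0.436 = 9243
10–19: 3400 * 0.963 = 3274
20–29: 22800 * 0.935 = 21318
30–39: 21200 * 0.922 = 19546
40+: 15800 * 0.919 + 3100 * 0.488 = 14520 + 1513 = 16033
Giving 9243 / 3274 / 21318 / 19546 / 16033.
Scenario B total after 1 period: 69414
Difference B − A = 69414 − 70474 = -1060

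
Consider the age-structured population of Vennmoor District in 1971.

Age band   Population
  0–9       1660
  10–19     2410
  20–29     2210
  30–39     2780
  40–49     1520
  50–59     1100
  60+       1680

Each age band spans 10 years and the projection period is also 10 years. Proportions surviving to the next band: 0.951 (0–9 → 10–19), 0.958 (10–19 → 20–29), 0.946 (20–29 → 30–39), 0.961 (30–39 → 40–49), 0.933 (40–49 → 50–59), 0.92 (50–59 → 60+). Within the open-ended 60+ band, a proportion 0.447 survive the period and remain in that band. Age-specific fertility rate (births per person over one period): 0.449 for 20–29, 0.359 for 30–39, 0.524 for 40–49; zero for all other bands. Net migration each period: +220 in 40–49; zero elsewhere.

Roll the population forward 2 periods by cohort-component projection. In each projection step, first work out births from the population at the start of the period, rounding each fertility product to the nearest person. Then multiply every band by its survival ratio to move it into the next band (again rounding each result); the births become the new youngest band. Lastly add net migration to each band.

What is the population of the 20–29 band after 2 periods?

1513

Period 1:
Births: 2210 × 0.449 = 992 ; 2780 × 0.359 = 998 ; 1520 × 0.524 = 796 → 2786
10–19: 1660 × 0.951 = 1579
20–29: 2410 × 0.958 = 2309
30–39: 2210 × 0.946 = 2091
40–49: 2780 × 0.961 = 2672
50–59: 1520 × 0.933 = 1418
60+: 1100 × 0.92 + 1680 × 0.447 = 1012 + 751 = 1763
Net migration: 40–49 + 220 → 2892
Giving 2786 / 1579 / 2309 / 2091 / 2892 / 1418 / 1763.
Period 2:
Births: 2309 × 0.449 = 1037 ; 2091 × 0.359 = 751 ; 2892 × 0.524 = 1515 → 3303
10–19: 2786 × 0.951 = 2649
20–29: 1579 × 0.958 = 1513
30–39: 2309 × 0.946 = 2184
40–49: 2091 × 0.961 = 2009
50–59: 2892 × 0.933 = 2698
60+: 1418 × 0.92 + 1763 × 0.447 = 1305 + 788 = 2093
Net migration: 40–49 + 220 → 2229
Giving 3303 / 2649 / 1513 / 2184 / 2229 / 2698 / 2093.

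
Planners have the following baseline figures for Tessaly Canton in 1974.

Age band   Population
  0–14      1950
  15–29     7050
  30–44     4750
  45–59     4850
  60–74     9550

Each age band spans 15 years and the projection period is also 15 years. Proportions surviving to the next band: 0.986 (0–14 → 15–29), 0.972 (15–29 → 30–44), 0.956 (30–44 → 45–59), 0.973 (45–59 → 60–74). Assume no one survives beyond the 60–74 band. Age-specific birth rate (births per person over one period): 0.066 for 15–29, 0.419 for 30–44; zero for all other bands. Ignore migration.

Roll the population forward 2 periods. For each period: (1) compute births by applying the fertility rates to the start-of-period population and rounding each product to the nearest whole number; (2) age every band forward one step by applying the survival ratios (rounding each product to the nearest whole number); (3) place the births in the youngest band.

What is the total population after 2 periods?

After projecting period 1:
Births: 7050 × 0.066 = 465, 4750 × 0.419 = 1990 — total 2455
15–29: 1950 × 0.986 = 1923
30–44: 7050 × 0.972 = 6853
45–59: 4750 × 0.956 = 4541
60–74: 4850 × 0.973 = 4719
End of period: [2455, 1923, 6853, 4541, 4719]
After projecting period 2:
Births: 1923 × 0.066 = 127, 6853 × 0.419 = 2871 — total 2998
15–29: 2455 × 0.986 = 2421
30–44: 1923 × 0.972 = 1869
45–59: 6853 × 0.956 = 6551
60–74: 4541 × 0.973 = 4418
End of period: [2998, 2421, 1869, 6551, 4418]
Total after period 2: 2998 + 2421 + 1869 + 6551 + 4418 = 18257

18257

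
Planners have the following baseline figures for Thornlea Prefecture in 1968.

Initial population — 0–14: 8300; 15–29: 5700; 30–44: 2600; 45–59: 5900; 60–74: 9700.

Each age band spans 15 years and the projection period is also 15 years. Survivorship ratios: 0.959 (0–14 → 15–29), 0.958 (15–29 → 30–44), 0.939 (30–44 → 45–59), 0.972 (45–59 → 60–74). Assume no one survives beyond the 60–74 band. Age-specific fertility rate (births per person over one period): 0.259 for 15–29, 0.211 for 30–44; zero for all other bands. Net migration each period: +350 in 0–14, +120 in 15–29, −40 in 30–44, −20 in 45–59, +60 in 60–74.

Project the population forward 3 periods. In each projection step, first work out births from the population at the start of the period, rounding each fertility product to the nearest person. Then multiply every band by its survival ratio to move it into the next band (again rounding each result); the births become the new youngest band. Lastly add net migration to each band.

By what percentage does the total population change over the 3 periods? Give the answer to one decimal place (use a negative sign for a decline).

-36.0

Period 1:
Births: 5700 × 0.259 = 1476  |  2600 × 0.211 = 549 → total 2025
15–29: 8300 × 0.959 = 7960
30–44: 5700 × 0.958 = 5461
45–59: 2600 × 0.939 = 2441
60–74: 5900 × 0.972 = 5735
Net migration: 0–14 + 350 → 2375; 15–29 + 120 → 8080; 30–44 − 40 → 5421; 45–59 − 20 → 2421; 60–74 + 60 → 5795
End of period: [2375, 8080, 5421, 2421, 5795]
Period 2:
Births: 8080 × 0.259 = 2093  |  5421 × 0.211 = 1144 → total 3237
15–29: 2375 × 0.959 = 2278
30–44: 8080 × 0.958 = 7741
45–59: 5421 × 0.939 = 5090
60–74: 2421 × 0.972 = 2353
Net migration: 0–14 + 350 → 3587; 15–29 + 120 → 2398; 30–44 − 40 → 7701; 45–59 − 20 → 5070; 60–74 + 60 → 2413
End of period: [3587, 2398, 7701, 5070, 2413]
Period 3:
Births: 2398 × 0.259 = 621  |  7701 × 0.211 = 1625 → total 2246
15–29: 3587 × 0.959 = 3440
30–44: 2398 × 0.958 = 2297
45–59: 7701 × 0.939 = 7231
60–74: 5070 × 0.972 = 4928
Net migration: 0–14 + 350 → 2596; 15–29 + 120 → 3560; 30–44 − 40 → 2257; 45–59 − 20 → 7211; 60–74 + 60 → 4988
End of period: [2596, 3560, 2257, 7211, 4988]
Total: 32200 → 20612; change = -11588; percentage change = -36.0%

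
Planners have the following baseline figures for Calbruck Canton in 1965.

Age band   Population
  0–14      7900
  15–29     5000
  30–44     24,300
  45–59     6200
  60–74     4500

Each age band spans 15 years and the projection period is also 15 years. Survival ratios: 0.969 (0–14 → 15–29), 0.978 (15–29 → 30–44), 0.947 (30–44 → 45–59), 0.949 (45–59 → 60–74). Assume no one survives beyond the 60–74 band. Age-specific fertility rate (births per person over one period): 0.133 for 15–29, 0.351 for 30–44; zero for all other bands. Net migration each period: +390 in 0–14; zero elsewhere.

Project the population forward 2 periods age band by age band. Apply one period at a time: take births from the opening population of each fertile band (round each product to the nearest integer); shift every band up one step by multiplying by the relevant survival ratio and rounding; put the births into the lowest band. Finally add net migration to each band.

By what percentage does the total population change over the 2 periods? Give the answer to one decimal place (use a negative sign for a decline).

-3.2

(Groups numbered youngest = 1 to oldest = 5.)
Period 1.
Births: 5000 × 0.133 = 665 ; 24300 × 0.351 = 8529 → total 9194
Group 2: 7900 × 0.969 = 7655
Group 3: 5000 × 0.978 = 4890
Group 4: 24300 × 0.947 = 23012
Group 5: 6200 × 0.949 = 5884
Net migration: Group 1 + 390 → 9584
Population now: 0–14=9584, 15–29=7655, 30–44=4890, 45–59=23012, 60–74=5884
Period 2.
Births: 7655 × 0.133 = 1018 ; 4890 × 0.351 = 1716 → total 2734
Group 2: 9584 × 0.969 = 9287
Group 3: 7655 × 0.978 = 7487
Group 4: 4890 × 0.947 = 4631
Group 5: 23012 × 0.949 = 21838
Net migration: Group 1 + 390 → 3124
Population now: 0–14=3124, 15–29=9287, 30–44=7487, 45–59=4631, 60–74=21838
Total: 47900 → 46367; change = -1533; percentage change = -3.2%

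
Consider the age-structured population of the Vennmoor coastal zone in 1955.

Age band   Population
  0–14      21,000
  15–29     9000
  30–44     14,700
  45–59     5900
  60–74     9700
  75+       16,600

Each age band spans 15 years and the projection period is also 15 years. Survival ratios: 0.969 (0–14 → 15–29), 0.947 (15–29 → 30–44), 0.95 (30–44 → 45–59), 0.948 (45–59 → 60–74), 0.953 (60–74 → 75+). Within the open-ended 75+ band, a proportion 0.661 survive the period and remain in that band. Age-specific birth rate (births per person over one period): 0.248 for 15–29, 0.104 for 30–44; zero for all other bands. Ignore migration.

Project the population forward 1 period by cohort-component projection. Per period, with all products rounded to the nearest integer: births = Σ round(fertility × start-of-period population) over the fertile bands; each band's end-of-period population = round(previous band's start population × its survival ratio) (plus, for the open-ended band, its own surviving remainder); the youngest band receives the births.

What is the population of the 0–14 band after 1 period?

3761

— Period 1 —
Births: 9000 * 0.248 = 2232  |  14700 * 0.104 = 1529 ⇒ total 3761
15–29: 21000 * 0.969 = 20349
30–44: 9000 * 0.947 = 8523
45–59: 14700 * 0.95 = 13965
60–74: 5900 * 0.948 = 5593
75+: 9700 * 0.953 + 16600 * 0.661 = 9244 + 10973 = 20217
Population now: 0–14=3761, 15–29=20349, 30–44=8523, 45–59=13965, 60–74=5593, 75+=20217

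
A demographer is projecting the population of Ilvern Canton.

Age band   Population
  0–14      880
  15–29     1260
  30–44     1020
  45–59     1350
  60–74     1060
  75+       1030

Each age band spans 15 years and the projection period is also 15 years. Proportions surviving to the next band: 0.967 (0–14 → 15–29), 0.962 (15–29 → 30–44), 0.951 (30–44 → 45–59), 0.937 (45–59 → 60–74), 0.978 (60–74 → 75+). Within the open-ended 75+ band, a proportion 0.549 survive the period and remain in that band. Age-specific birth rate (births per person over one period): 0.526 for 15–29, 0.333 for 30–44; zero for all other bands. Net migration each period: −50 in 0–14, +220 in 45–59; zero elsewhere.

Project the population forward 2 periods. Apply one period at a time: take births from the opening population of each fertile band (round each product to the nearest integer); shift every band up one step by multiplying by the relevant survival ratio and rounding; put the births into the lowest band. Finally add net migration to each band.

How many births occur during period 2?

After projecting period 1:
Births: 1260 × 0.526 = 663 ; 1020 × 0.333 = 340 ⇒ total 1003
15–29: 880 × 0.967 = 851
30–44: 1260 × 0.962 = 1212
45–59: 1020 × 0.951 = 970
60–74: 1350 × 0.937 = 1265
75+: 1060 × 0.978 + 1030 × 0.549 = 1037 + 565 = 1602
Net migration: 0–14 − 50 → 953; 45–59 + 220 → 1190
Giving 953 / 851 / 1212 / 1190 / 1265 / 1602.
After projecting period 2:
Births: 851 × 0.526 = 448 ; 1212 × 0.333 = 404 ⇒ total 852
15–29: 953 × 0.967 = 922
30–44: 851 × 0.962 = 819
45–59: 1212 × 0.951 = 1153
60–74: 1190 × 0.937 = 1115
75+: 1265 × 0.978 + 1602 × 0.549 = 1237 + 879 = 2116
Net migration: 0–14 − 50 → 802; 45–59 + 220 → 1373
Giving 802 / 922 / 819 / 1373 / 1115 / 2116.

852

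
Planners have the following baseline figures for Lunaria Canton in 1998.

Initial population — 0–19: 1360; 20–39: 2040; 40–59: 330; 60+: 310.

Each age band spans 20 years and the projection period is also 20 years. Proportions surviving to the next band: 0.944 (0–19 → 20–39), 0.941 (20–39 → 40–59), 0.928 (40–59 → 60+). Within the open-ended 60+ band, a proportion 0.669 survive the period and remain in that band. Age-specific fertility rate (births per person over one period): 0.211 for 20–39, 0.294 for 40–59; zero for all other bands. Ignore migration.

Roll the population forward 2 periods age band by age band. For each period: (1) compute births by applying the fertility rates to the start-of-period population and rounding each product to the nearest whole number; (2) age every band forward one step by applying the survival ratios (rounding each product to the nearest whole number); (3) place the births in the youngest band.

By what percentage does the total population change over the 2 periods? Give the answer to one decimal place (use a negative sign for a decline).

— Period 1 —
Births: 2040 × 0.211 = 430  |  330 × 0.294 = 97 → total 527
20–39: 1360 × 0.944 = 1284
40–59: 2040 × 0.941 = 1920
60+: 330 × 0.928 + 310 × 0.669 = 306 + 207 = 513
Population now: 0–19=527, 20–39=1284, 40–59=1920, 60+=513
— Period 2 —
Births: 1284 × 0.211 = 271  |  1920 × 0.294 = 564 → total 835
20–39: 527 × 0.944 = 497
40–59: 1284 × 0.941 = 1208
60+: 1920 × 0.928 + 513 × 0.669 = 1782 + 343 = 2125
Population now: 0–19=835, 20–39=497, 40–59=1208, 60+=2125
Total: 4040 → 4665; change = 625; percentage change = 15.5%

15.5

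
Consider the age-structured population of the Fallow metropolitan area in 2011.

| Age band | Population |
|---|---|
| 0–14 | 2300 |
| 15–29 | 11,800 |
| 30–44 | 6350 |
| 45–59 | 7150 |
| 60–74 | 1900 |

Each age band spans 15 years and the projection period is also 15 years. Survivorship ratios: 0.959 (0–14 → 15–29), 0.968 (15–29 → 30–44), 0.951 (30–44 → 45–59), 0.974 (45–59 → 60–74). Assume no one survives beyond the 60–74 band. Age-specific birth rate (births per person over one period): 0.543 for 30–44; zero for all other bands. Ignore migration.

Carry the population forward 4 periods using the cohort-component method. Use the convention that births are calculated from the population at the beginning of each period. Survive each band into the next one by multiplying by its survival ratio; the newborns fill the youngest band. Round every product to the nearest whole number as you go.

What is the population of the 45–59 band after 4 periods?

Call the bands 1 to 5, youngest first.
Period 1.
Births: 6350 × 0.543 = 3448
Band 2: 2300 × 0.959 = 2206
Band 3: 11800 × 0.968 = 11422
Band 4: 6350 × 0.951 = 6039
Band 5: 7150 × 0.974 = 6964
Giving 3448 / 2206 / 11422 / 6039 / 6964.
Period 2.
Births: 11422 × 0.543 = 6202
Band 2: 3448 × 0.959 = 3307
Band 3: 2206 × 0.968 = 2135
Band 4: 11422 × 0.951 = 10862
Band 5: 6039 × 0.974 = 5882
Giving 6202 / 3307 / 2135 / 10862 / 5882.
Period 3.
Births: 2135 × 0.543 = 1159
Band 2: 6202 × 0.959 = 5948
Band 3: 3307 × 0.968 = 3201
Band 4: 2135 × 0.951 = 2030
Band 5: 10862 × 0.974 = 10580
Giving 1159 / 5948 / 3201 / 2030 / 10580.
Period 4.
Births: 3201 × 0.543 = 1738
Band 2: 1159 × 0.959 = 1111
Band 3: 5948 × 0.968 = 5758
Band 4: 3201 × 0.951 = 3044
Band 5: 2030 × 0.974 = 1977
Giving 1738 / 1111 / 5758 / 3044 / 1977.

3044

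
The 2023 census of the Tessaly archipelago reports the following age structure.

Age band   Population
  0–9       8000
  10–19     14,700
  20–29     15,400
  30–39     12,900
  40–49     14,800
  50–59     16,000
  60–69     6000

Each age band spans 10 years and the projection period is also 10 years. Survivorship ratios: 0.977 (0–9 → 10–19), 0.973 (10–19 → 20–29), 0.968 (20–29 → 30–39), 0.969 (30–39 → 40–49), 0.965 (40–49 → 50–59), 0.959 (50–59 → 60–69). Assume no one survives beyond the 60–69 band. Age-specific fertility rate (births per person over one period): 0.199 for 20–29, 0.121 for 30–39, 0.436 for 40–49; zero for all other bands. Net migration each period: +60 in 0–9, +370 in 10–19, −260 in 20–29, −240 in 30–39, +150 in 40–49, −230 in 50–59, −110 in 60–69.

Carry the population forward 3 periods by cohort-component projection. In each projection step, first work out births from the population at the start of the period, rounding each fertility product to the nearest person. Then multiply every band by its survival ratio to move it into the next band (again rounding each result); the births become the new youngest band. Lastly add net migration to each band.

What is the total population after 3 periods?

[period 1]
Births: 15400 × 0.199 = 3065, 12900 × 0.121 = 1561, 14800 × 0.436 = 6453 ⇒ total 11079
10–19: 8000 × 0.977 = 7816
20–29: 14700 × 0.973 = 14303
30–39: 15400 × 0.968 = 14907
40–49: 12900 × 0.969 = 12500
50–59: 14800 × 0.965 = 14282
60–69: 16000 × 0.959 = 15344
Net migration: 0–9 + 60 → 11139; 10–19 + 370 → 8186; 20–29 − 260 → 14043; 30–39 − 240 → 14667; 40–49 + 150 → 12650; 50–59 − 230 → 14052; 60–69 − 110 → 15234
Giving 11139 / 8186 / 14043 / 14667 / 12650 / 14052 / 15234.
[period 2]
Births: 14043 × 0.199 = 2795, 14667 × 0.121 = 1775, 12650 × 0.436 = 5515 ⇒ total 10085
10–19: 11139 × 0.977 = 10883
20–29: 8186 × 0.973 = 7965
30–39: 14043 × 0.968 = 13594
40–49: 14667 × 0.969 = 14212
50–59: 12650 × 0.965 = 12207
60–69: 14052 × 0.959 = 13476
Net migration: 0–9 + 60 → 10145; 10–19 + 370 → 11253; 20–29 − 260 → 7705; 30–39 − 240 → 13354; 40–49 + 150 → 14362; 50–59 − 230 → 11977; 60–69 − 110 → 13366
Giving 10145 / 11253 / 7705 / 13354 / 14362 / 11977 / 13366.
[period 3]
Births: 7705 × 0.199 = 1533, 13354 × 0.121 = 1616, 14362 × 0.436 = 6262 ⇒ total 9411
10–19: 10145 × 0.977 = 9912
20–29: 11253 × 0.973 = 10949
30–39: 7705 × 0.968 = 7458
40–49: 13354 × 0.969 = 12940
50–59: 14362 × 0.965 = 13859
60–69: 11977 × 0.959 = 11486
Net migration: 0–9 + 60 → 9471; 10–19 + 370 → 10282; 20–29 − 260 → 10689; 30–39 − 240 → 7218; 40–49 + 150 → 13090; 50–59 − 230 → 13629; 60–69 − 110 → 11376
Giving 9471 / 10282 / 10689 / 7218 / 13090 / 13629 / 11376.
Total after period 3: 9471 + 10282 + 10689 + 7218 + 13090 + 13629 + 11376 = 75755

75755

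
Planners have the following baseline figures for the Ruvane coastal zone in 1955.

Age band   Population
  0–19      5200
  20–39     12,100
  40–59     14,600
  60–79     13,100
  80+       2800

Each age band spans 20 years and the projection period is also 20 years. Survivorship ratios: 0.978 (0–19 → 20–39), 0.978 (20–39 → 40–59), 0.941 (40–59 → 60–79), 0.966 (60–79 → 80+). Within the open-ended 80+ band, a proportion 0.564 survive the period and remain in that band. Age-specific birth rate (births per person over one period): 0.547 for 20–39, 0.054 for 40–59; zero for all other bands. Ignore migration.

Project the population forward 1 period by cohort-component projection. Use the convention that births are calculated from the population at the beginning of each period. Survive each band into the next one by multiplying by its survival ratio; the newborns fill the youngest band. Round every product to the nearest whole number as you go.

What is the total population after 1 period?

52300

[period 1]
Births: 12100 × 0.547 = 6619  |  14600 × 0.054 = 788 → 7407
20–39: 5200 × 0.978 = 5086
40–59: 12100 × 0.978 = 11834
60–79: 14600 × 0.941 = 13739
80+: 13100 × 0.966 + 2800 × 0.564 = 12655 + 1579 = 14234
→ [7407, 5086, 11834, 13739, 14234]
Total after period 1: 7407 + 5086 + 11834 + 13739 + 14234 = 52300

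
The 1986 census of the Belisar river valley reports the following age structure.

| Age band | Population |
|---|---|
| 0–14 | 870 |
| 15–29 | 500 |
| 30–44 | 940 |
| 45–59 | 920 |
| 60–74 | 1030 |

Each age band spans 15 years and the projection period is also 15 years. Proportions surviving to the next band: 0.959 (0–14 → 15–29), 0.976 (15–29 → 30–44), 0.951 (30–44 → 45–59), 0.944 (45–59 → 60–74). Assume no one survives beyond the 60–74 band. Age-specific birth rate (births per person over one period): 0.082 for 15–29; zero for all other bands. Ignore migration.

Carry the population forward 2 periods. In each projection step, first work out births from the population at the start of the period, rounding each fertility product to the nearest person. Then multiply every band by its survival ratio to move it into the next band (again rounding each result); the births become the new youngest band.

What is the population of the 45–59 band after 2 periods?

Period 1.
Births: 500 * 0.082 = 41
15–29: 870 * 0.959 = 834
30–44: 500 * 0.976 = 488
45–59: 940 * 0.951 = 894
60–74: 920 * 0.944 = 868
End of period: [41, 834, 488, 894, 868]
Period 2.
Births: 834 * 0.082 = 68
15–29: 41 * 0.959 = 39
30–44: 834 * 0.976 = 814
45–59: 488 * 0.951 = 464
60–74: 894 * 0.944 = 844
End of period: [68, 39, 814, 464, 844]

464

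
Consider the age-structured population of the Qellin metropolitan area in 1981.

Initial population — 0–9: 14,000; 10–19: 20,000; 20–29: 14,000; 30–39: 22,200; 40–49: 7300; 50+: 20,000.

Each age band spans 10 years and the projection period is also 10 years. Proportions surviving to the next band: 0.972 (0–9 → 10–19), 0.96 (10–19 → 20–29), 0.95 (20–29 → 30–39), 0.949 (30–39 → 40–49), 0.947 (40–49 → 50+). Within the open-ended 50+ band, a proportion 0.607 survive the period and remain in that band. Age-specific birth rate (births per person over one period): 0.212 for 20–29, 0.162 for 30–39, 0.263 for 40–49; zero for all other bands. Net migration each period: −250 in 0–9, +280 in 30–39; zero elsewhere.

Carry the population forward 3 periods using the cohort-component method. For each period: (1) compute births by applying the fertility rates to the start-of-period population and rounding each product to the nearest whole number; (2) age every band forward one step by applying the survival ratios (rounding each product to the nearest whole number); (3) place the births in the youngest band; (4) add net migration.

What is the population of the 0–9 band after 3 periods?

Call the bands 1 to 6, youngest first.
[period 1]
Births: 14000 * 0.212 = 2968 ; 22200 * 0.162 = 3596 ; 7300 * 0.263 = 1920 → total 8484
Band 2: 14000 * 0.972 = 13608
Band 3: 20000 * 0.96 = 19200
Band 4: 14000 * 0.95 = 13300
Band 5: 22200 * 0.949 = 21068
Band 6: 7300 * 0.947 + 20000 * 0.607 = 6913 + 12140 = 19053
Net migration: Band 1 − 250 → 8234; Band 4 + 280 → 13580
Population now: 0–9=8234, 10–19=13608, 20–29=19200, 30–39=13580, 40–49=21068, 50+=19053
[period 2]
Births: 19200 * 0.212 = 4070 ; 13580 * 0.162 = 2200 ; 21068 * 0.263 = 5541 → total 11811
Band 2: 8234 * 0.972 = 8003
Band 3: 13608 * 0.96 = 13064
Band 4: 19200 * 0.95 = 18240
Band 5: 13580 * 0.949 = 12887
Band 6: 21068 * 0.947 + 19053 * 0.607 = 19951 + 11565 = 31516
Net migration: Band 1 − 250 → 11561; Band 4 + 280 → 18520
Population now: 0–9=11561, 10–19=8003, 20–29=13064, 30–39=18520, 40–49=12887, 50+=31516
[period 3]
Births: 13064 * 0.212 = 2770 ; 18520 * 0.162 = 3000 ; 12887 * 0.263 = 3389 → total 9159
Band 2: 11561 * 0.972 = 11237
Band 3: 8003 * 0.96 = 7683
Band 4: 13064 * 0.95 = 12411
Band 5: 18520 * 0.949 = 17575
Band 6: 12887 * 0.947 + 31516 * 0.607 = 12204 + 19130 = 31334
Net migration: Band 1 − 250 → 8909; Band 4 + 280 → 12691
Population now: 0–9=8909, 10–19=11237, 20–29=7683, 30–39=12691, 40–49=17575, 50+=31334

8909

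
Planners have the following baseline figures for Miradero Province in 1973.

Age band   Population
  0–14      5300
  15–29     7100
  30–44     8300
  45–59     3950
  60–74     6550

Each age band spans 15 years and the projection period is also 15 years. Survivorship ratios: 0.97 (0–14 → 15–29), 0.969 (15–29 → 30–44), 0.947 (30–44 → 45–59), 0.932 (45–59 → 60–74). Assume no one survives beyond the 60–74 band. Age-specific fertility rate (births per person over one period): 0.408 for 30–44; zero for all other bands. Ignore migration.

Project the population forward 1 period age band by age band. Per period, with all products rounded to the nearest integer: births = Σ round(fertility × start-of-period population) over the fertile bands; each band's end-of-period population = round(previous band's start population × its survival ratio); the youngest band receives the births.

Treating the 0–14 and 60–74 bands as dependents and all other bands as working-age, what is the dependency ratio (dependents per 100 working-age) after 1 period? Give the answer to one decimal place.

After projecting period 1:
Births: 8300 × 0.408 = 3386
15–29: 5300 × 0.97 = 5141
30–44: 7100 × 0.969 = 6880
45–59: 8300 × 0.947 = 7860
60–74: 3950 × 0.932 = 3681
Giving 3386 / 5141 / 6880 / 7860 / 3681.
Dependents (band 0–14 + band 60–74) = 3386 + 3681 = 7067; working-age = 19881; ratio = 7067/19881 × 100 = 35.5

35.5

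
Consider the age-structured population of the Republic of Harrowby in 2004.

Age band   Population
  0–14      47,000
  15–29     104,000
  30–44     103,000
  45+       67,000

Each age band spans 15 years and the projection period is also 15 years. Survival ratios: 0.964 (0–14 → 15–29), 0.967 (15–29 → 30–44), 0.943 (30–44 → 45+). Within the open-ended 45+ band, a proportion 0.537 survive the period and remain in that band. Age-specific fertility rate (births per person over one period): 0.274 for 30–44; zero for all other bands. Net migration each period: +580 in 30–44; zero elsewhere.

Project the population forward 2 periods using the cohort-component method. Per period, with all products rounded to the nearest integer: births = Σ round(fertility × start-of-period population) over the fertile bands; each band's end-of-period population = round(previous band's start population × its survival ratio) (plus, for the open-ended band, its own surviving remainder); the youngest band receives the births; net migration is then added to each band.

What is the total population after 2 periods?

[period 1]
Births: 103000 × 0.274 = 28222
15–29: 47000 × 0.964 = 45308
30–44: 104000 × 0.967 = 100568
45+: 103000 × 0.943 + 67000 × 0.537 = 97129 + 35979 = 133108
Net migration: 30–44 + 580 → 101148
Giving 28222 / 45308 / 101148 / 133108.
[period 2]
Births: 101148 × 0.274 = 27715
15–29: 28222 × 0.964 = 27206
30–44: 45308 × 0.967 = 43813
45+: 101148 × 0.943 + 133108 × 0.537 = 95383 + 71479 = 166862
Net migration: 30–44 + 580 → 44393
Giving 27715 / 27206 / 44393 / 166862.
Total after period 2: 27715 + 27206 + 44393 + 166862 = 266176

266176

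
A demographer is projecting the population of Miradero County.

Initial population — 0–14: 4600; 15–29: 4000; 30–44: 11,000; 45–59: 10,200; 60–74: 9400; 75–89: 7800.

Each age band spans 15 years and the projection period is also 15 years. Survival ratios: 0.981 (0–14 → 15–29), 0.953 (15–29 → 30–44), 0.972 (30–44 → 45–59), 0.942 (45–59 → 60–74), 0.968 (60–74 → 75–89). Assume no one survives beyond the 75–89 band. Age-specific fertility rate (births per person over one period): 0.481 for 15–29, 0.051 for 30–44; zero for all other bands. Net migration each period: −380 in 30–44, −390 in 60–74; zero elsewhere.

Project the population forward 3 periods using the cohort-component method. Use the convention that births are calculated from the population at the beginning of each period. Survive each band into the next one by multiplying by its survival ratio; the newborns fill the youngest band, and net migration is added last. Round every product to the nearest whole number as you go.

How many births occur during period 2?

Numbering the groups 1..6 from youngest to oldest:
Period 1:
Births: 4000 × 0.481 = 1924  |  11000 × 0.051 = 561 → total 2485
Group 2: 4600 × 0.981 = 4513
Group 3: 4000 × 0.953 = 3812
Group 4: 11000 × 0.972 = 10692
Group 5: 10200 × 0.942 = 9608
Group 6: 9400 × 0.968 = 9099
Net migration: Group 3 − 380 → 3432; Group 5 − 390 → 9218
Giving 2485 / 4513 / 3432 / 10692 / 9218 / 9099.
Period 2:
Births: 4513 × 0.481 = 2171  |  3432 × 0.051 = 175 → total 2346
Group 2: 2485 × 0.981 = 2438
Group 3: 4513 × 0.953 = 4301
Group 4: 3432 × 0.972 = 3336
Group 5: 10692 × 0.942 = 10072
Group 6: 9218 × 0.968 = 8923
Net migration: Group 3 − 380 → 3921; Group 5 − 390 → 9682
Giving 2346 / 2438 / 3921 / 3336 / 9682 / 8923.

2346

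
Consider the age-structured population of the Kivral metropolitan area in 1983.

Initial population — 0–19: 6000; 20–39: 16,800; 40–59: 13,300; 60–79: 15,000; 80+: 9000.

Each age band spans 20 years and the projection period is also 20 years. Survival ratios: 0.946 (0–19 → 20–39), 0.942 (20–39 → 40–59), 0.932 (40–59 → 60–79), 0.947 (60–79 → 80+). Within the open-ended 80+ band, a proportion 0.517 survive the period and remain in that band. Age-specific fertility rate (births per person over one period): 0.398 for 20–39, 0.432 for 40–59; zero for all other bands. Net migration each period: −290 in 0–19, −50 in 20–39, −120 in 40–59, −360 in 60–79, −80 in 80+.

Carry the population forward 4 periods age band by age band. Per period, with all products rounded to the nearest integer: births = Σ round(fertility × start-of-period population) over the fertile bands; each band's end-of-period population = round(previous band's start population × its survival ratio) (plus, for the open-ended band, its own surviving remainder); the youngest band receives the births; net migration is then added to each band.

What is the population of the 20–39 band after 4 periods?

6099

Let band 1 be 0–19 through band 5 = 80+.
— Period 1 —
Births: 16800 × 0.398 = 6686, 13300 × 0.432 = 5746 → total 12432
Band 2: 6000 × 0.946 = 5676
Band 3: 16800 × 0.942 = 15826
Band 4: 13300 × 0.932 = 12396
Band 5: 15000 × 0.947 + 9000 × 0.517 = 14205 + 4653 = 18858
Net migration: Band 1 − 290 → 12142; Band 2 − 50 → 5626; Band 3 − 120 → 15706; Band 4 − 360 → 12036; Band 5 − 80 → 18778
Giving 12142 / 5626 / 15706 / 12036 / 18778.
— Period 2 —
Births: 5626 × 0.398 = 2239, 15706 × 0.432 = 6785 → total 9024
Band 2: 12142 × 0.946 = 11486
Band 3: 5626 × 0.942 = 5300
Band 4: 15706 × 0.932 = 14638
Band 5: 12036 × 0.947 + 18778 × 0.517 = 11398 + 9708 = 21106
Net migration: Band 1 − 290 → 8734; Band 2 − 50 → 11436; Band 3 − 120 → 5180; Band 4 − 360 → 14278; Band 5 − 80 → 21026
Giving 8734 / 11436 / 5180 / 14278 / 21026.
— Period 3 —
Births: 11436 × 0.398 = 4552, 5180 × 0.432 = 2238 → total 6790
Band 2: 8734 × 0.946 = 8262
Band 3: 11436 × 0.942 = 10773
Band 4: 5180 × 0.932 = 4828
Band 5: 14278 × 0.947 + 21026 × 0.517 = 13521 + 10870 = 24391
Net migration: Band 1 − 290 → 6500; Band 2 − 50 → 8212; Band 3 − 120 → 10653; Band 4 − 360 → 4468; Band 5 − 80 → 24311
Giving 6500 / 8212 / 10653 / 4468 / 24311.
— Period 4 —
Births: 8212 × 0.398 = 3268, 10653 × 0.432 = 4602 → total 7870
Band 2: 6500 × 0.946 = 6149
Band 3: 8212 × 0.942 = 7736
Band 4: 10653 × 0.932 = 9929
Band 5: 4468 × 0.947 + 24311 × 0.517 = 4231 + 12569 = 16800
Net migration: Band 1 − 290 → 7580; Band 2 − 50 → 6099; Band 3 − 120 → 7616; Band 4 − 360 → 9569; Band 5 − 80 → 16720
Giving 7580 / 6099 / 7616 / 9569 / 16720.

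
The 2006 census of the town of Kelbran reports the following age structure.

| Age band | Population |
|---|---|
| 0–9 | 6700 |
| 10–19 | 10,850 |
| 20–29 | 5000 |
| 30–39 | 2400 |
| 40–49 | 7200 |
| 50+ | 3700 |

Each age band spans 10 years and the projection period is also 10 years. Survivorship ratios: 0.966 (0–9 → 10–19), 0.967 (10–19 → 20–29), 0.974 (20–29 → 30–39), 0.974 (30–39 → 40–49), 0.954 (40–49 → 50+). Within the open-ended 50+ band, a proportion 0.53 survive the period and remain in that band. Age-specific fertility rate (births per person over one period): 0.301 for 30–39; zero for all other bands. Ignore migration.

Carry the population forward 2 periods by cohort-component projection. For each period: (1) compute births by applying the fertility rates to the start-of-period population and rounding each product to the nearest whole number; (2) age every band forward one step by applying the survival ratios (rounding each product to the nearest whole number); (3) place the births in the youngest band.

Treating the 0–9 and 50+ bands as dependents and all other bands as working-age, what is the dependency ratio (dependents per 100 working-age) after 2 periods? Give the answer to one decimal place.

38.2

Let band 1 be 0–9 through band 6 = 50+.
[period 1]
Births: 2400 * 0.301 = 722
Band 2: 6700 * 0.966 = 6472
Band 3: 10850 * 0.967 = 10492
Band 4: 5000 * 0.974 = 4870
Band 5: 2400 * 0.974 = 2338
Band 6: 7200 * 0.954 + 3700 * 0.53 = 6869 + 1961 = 8830
Giving 722 / 6472 / 10492 / 4870 / 2338 / 8830.
[period 2]
Births: 4870 * 0.301 = 1466
Band 2: 722 * 0.966 = 697
Band 3: 6472 * 0.967 = 6258
Band 4: 10492 * 0.974 = 10219
Band 5: 4870 * 0.974 = 4743
Band 6: 2338 * 0.954 + 8830 * 0.53 = 2230 + 4680 = 6910
Giving 1466 / 697 / 6258 / 10219 / 4743 / 6910.
Dependents (band 0–9 + band 50+) = 1466 + 6910 = 8376; working-age = 21917; ratio = 8376/21917 × 100 = 38.2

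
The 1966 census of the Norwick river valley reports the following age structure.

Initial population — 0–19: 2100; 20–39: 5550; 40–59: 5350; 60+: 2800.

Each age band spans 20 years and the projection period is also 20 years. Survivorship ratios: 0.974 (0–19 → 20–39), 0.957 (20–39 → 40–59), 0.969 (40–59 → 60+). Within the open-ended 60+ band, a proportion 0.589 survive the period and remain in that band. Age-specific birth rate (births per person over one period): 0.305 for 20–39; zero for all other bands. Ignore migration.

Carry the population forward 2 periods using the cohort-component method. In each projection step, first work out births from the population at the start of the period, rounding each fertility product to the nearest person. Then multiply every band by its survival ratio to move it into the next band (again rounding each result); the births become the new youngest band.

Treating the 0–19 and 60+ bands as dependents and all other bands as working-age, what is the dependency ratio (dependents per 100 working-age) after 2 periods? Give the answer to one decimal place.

271.6

— Period 1 —
Births: 5550 * 0.305 = 1693
20–39: 2100 * 0.974 = 2045
40–59: 5550 * 0.957 = 5311
60+: 5350 * 0.969 + 2800 * 0.589 = 5184 + 1649 = 6833
→ [1693, 2045, 5311, 6833]
— Period 2 —
Births: 2045 * 0.305 = 624
20–39: 1693 * 0.974 = 1649
40–59: 2045 * 0.957 = 1957
60+: 5311 * 0.969 + 6833 * 0.589 = 5146 + 4025 = 9171
→ [624, 1649, 1957, 9171]
Dependents (band 0–19 + band 60+) = 624 + 9171 = 9795; working-age = 3606; ratio = 9795/3606 × 100 = 271.6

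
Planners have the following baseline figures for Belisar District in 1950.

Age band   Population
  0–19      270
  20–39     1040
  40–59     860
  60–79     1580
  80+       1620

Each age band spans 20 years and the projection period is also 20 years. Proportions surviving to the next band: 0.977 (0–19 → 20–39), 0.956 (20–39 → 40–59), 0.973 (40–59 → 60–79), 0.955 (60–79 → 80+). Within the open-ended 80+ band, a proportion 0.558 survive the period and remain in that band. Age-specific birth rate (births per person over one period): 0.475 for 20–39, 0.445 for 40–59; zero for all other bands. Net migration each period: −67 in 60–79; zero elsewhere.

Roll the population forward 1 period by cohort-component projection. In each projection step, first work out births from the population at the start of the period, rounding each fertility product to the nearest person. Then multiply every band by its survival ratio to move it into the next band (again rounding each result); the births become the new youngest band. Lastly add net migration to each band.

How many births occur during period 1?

877

(Bands numbered youngest = 1 to oldest = 5.)
Period 1:
Births: 1040 × 0.475 = 494, 860 × 0.445 = 383 — total 877
Band 2: 270 × 0.977 = 264
Band 3: 1040 × 0.956 = 994
Band 4: 860 × 0.973 = 837
Band 5: 1580 × 0.955 + 1620 × 0.558 = 1509 + 904 = 2413
Net migration: Band 4 − 67 → 770
End of period: [877, 264, 994, 770, 2413]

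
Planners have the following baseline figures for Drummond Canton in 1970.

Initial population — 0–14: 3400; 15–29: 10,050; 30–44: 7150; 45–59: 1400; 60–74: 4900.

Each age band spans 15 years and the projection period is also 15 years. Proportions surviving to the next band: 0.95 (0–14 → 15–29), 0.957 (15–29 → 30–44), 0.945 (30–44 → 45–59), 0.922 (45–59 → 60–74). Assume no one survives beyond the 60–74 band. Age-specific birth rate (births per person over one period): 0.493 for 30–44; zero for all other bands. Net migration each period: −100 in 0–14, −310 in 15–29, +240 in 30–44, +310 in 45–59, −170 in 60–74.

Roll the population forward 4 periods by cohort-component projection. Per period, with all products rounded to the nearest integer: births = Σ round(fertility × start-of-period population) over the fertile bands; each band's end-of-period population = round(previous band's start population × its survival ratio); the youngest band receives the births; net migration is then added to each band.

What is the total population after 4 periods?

12652

(Bands numbered youngest = 1 to oldest = 5.)
Period 1.
Births: 7150 × 0.493 = 3525
Band 2: 3400 × 0.95 = 3230
Band 3: 10050 × 0.957 = 9618
Band 4: 7150 × 0.945 = 6757
Band 5: 1400 × 0.922 = 1291
Net migration: Band 1 − 100 → 3425; Band 2 − 310 → 2920; Band 3 + 240 → 9858; Band 4 + 310 → 7067; Band 5 − 170 → 1121
Population now: 0–14=3425, 15–29=2920, 30–44=9858, 45–59=7067, 60–74=1121
Period 2.
Births: 9858 × 0.493 = 4860
Band 2: 3425 × 0.95 = 3254
Band 3: 2920 × 0.957 = 2794
Band 4: 9858 × 0.945 = 9316
Band 5: 7067 × 0.922 = 6516
Net migration: Band 1 − 100 → 4760; Band 2 − 310 → 2944; Band 3 + 240 → 3034; Band 4 + 310 → 9626; Band 5 − 170 → 6346
Population now: 0–14=4760, 15–29=2944, 30–44=3034, 45–59=9626, 60–74=6346
Period 3.
Births: 3034 × 0.493 = 1496
Band 2: 4760 × 0.95 = 4522
Band 3: 2944 × 0.957 = 2817
Band 4: 3034 × 0.945 = 2867
Band 5: 9626 × 0.922 = 8875
Net migration: Band 1 − 100 → 1396; Band 2 − 310 → 4212; Band 3 + 240 → 3057; Band 4 + 310 → 3177; Band 5 − 170 → 8705
Population now: 0–14=1396, 15–29=4212, 30–44=3057, 45–59=3177, 60–74=8705
Period 4.
Births: 3057 × 0.493 = 1507
Band 2: 1396 × 0.95 = 1326
Band 3: 4212 × 0.957 = 4031
Band 4: 3057 × 0.945 = 2889
Band 5: 3177 × 0.922 = 2929
Net migration: Band 1 − 100 → 1407; Band 2 − 310 → 1016; Band 3 + 240 → 4271; Band 4 + 310 → 3199; Band 5 − 170 → 2759
Population now: 0–14=1407, 15–29=1016, 30–44=4271, 45–59=3199, 60–74=2759
Total after period 4: 1407 + 1016 + 4271 + 3199 + 2759 = 12652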